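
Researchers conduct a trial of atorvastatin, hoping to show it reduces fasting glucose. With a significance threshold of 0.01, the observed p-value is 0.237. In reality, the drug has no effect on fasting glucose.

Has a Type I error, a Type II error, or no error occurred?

No error (correct decision).

The conventional null hypothesis is that the drug has no effect on fasting glucose.
Since p = 0.237 ≥ α = 0.01, H₀ is not rejected.
H₀ is true (actually the drug has no effect on fasting glucose).
The decision matches the true state — no error.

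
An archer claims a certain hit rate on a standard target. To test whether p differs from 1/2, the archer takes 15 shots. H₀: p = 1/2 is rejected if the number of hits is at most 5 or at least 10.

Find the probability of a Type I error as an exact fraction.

309/1024

α = P(K ≤ 5 or K ≥ 10 | p = 1/2), K ~ Binomial(15, 1/2).
Each tail has probability (1 + 15 + 105 + 455 + 1365 + 3003)/32768; doubling gives α = 9888/32768 = 309/1024.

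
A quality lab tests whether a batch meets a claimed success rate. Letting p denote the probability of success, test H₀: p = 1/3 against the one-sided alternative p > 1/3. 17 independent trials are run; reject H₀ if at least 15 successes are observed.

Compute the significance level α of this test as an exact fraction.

193/43046721

Under H₀, S ~ Binomial(17, 1/3), and α = P(S ≥ 15).
Adding the binomial terms for j = 15 through 17 with p = 1/3 yields 193/43046721.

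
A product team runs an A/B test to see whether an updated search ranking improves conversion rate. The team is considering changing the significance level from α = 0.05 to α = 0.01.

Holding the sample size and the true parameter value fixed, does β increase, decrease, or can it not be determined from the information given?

It increases.

Tightening α shrinks the rejection region. When Ha holds, fewer sample outcomes clear the stricter threshold, so more fall in the acceptance region.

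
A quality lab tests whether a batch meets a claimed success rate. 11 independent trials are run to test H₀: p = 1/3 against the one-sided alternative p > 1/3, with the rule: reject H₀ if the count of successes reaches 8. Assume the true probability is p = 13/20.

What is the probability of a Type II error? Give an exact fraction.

A Type II error is failing to reject when Ha holds: with p = 13/20, β = P(S ≤ 7).
Summing C(11,j)·(13/20)^j·(7/20)^{11-j} for j = 0..7 gives 2941183244209/5120000000000.

2941183244209/5120000000000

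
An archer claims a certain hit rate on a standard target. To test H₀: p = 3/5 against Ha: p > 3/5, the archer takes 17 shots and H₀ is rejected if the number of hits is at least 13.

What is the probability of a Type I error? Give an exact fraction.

Under H₀, Y ~ Binomial(17, 3/5), and α = P(Y ≥ 13).
P(Y ≥ 13) = Σ_{j=13}^{17} C(17,j)·(3/5)^j·(2/5)^{17-j} = 19225941057/152587890625.

19225941057/152587890625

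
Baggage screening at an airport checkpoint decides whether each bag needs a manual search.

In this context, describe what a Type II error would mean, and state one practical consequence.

A Type II error would mean concluding that the bag contains no prohibited items (or at least failing to establish that the bag contains a prohibited item) when in fact the bag contains a prohibited item. Consequence: a prohibited item passes through security undetected.

With the conventional null hypothesis that the bag contains no prohibited items:
A Type II error is failing to reject H₀ when H₀ is false.
Here that means letting the bag through when actually the bag contains a prohibited item.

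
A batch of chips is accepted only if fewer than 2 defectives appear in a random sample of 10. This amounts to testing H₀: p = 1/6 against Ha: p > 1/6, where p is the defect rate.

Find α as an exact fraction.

α = P(reject H₀ | H₀ true) = P(X ≥ 2 | p = 1/6), X ~ Binomial(10, 1/6).
Computing the lower-tail complement: 1 − 9765625/20155392 = 10389767/20155392.

10389767/20155392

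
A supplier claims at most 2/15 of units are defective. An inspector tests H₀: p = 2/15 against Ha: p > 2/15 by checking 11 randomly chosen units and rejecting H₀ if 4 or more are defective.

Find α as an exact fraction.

27663615392/576650390625

The significance level is the probability, assuming p = 2/15, of seeing 4 or more defectives in 11 draws.
Via the complement, α = 1 − Σ_{j=0}^{3} C(11,j)(2/15)^j(13/15)^{11-j} = 27663615392/576650390625.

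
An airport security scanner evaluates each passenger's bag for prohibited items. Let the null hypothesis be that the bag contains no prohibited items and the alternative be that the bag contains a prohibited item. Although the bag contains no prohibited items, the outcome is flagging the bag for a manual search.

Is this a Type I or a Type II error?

'Flagging the bag for a manual search' corresponds to rejecting H₀.
H₀ was rejected but H₀ is true — a Type I error (false positive).

Type I error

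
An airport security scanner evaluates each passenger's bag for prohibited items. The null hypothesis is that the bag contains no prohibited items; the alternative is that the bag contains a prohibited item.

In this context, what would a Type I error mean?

A Type I error is rejecting H₀ when H₀ is true.
Here that means flagging the bag for a manual search when actually the bag contains no prohibited items.

A Type I error would mean concluding that the bag contains a prohibited item when in fact the bag contains no prohibited items.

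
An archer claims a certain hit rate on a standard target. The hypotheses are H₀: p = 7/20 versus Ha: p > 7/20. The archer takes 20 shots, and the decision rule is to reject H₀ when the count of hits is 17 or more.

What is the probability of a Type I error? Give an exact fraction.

Under H₀, S ~ Binomial(20, 7/20), and α = P(S ≥ 17).
Adding the binomial terms for j = 17 through 20 with p = 7/20 yields 637973598365478054631/104857600000000000000000000.

637973598365478054631/104857600000000000000000000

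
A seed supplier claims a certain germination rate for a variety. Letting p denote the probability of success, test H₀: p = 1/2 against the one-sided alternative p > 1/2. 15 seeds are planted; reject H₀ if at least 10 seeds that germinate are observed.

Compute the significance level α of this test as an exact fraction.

309/2048

The Type I error probability is α = P(K ≥ 10) computed under H₀, where K ~ Binomial(15, 1/2).
Summing the upper tail: (3003 + 1365 + 455 + 105 + 15 + 1) / 2^15 = 4944/32768 = 309/2048.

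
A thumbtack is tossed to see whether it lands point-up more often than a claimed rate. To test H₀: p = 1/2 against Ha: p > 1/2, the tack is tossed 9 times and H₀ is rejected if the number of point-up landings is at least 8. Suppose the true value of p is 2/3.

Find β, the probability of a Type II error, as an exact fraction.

16867/19683

A Type II error is failing to reject when Ha holds: with p = 2/3, β = P(X ≤ 7).
Summing C(9,j)·(2/3)^j·(1/3)^{9-j} for j = 0..7 gives 16867/19683.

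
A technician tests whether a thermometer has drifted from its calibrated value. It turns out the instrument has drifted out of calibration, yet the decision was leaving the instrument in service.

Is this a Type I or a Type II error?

The null hypothesis here is that the instrument is correctly calibrated.
'Leaving the instrument in service' corresponds to failing to reject H₀.
H₀ was not rejected but H₀ is false — a Type II error (false negative).

Type II error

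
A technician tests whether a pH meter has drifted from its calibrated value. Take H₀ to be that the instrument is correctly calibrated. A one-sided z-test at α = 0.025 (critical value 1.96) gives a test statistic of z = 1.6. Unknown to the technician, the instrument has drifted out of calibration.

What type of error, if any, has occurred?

Since z = 1.6 ≤ z* = 1.96, H₀ is not rejected.
H₀ is false (actually the instrument has drifted out of calibration).
Failing to reject a false H₀ is a Type II error.

Type II error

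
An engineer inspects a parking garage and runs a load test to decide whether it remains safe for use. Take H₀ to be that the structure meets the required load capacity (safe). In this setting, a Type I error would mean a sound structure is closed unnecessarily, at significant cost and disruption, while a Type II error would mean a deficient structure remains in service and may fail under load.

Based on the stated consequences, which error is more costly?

The Type II consequence (a deficient structure remains in service and may fail under load) is more severe than the Type I consequence (a sound structure is closed unnecessarily, at significant cost and disruption).

Type II error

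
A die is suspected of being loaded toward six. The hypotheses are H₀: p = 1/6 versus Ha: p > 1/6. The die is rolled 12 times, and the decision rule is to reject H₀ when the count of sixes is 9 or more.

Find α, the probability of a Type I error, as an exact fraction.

The Type I error probability is α = P(K ≥ 9) computed under H₀, where K ~ Binomial(12, 1/6).
Summing C(12,j)(1/6)^j(5/6)^{12−j} for j = 9,…,12 gives 9737/725594112.

9737/725594112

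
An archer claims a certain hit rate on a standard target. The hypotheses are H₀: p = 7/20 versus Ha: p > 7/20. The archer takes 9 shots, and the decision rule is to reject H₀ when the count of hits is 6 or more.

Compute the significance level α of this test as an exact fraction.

α = P(reject H₀ | H₀ true) = P(X ≥ 6 | p = 7/20), with X ~ Binomial(9, 7/20).
Adding the binomial terms for j = 6 through 9 with p = 7/20 yields 6859289647/128000000000.

6859289647/128000000000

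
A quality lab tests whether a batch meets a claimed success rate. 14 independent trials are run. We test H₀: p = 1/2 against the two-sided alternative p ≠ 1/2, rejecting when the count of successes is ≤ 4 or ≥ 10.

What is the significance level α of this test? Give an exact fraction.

1471/8192

α = P(K ≤ 4 or K ≥ 10 | p = 1/2), K ~ Binomial(14, 1/2).
Each tail has probability (1 + 14 + 91 + 364 + 1001)/16384; doubling gives α = 2942/16384 = 1471/8192.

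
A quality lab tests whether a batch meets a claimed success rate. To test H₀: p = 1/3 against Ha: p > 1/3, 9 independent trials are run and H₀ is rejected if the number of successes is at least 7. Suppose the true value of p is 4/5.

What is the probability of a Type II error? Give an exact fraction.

Under the alternative p = 4/5, Y ~ Binomial(9, 4/5); β is the probability the test does not reject, P(Y < 7).
Adding the binomial probabilities P(Y=0)+…+P(Y=6) at p = 4/5 gives 511333/1953125.

511333/1953125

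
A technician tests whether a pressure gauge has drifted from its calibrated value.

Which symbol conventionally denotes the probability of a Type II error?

P(Type II error) = P(fail to reject H₀ | H₀ false) = β.

β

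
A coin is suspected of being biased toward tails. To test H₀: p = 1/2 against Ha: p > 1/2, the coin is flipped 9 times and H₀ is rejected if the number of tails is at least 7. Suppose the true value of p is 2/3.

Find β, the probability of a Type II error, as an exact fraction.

12259/19683

Under the alternative p = 2/3, S ~ Binomial(9, 2/3); β is the probability the test does not reject, P(S < 7).
Summing C(9,j)·(2/3)^j·(1/3)^{9-j} for j = 0..6 gives 12259/19683.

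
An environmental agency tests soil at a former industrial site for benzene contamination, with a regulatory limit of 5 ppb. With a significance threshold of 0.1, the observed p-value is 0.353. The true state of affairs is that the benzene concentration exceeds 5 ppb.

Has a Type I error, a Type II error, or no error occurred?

The conventional null hypothesis is that the benzene concentration is at or below 5 ppb (safe).
Since p = 0.353 ≥ α = 0.1, H₀ is not rejected.
H₀ is false (actually the benzene concentration exceeds 5 ppb).
Failing to reject a false H₀ is a Type II error.

Type II error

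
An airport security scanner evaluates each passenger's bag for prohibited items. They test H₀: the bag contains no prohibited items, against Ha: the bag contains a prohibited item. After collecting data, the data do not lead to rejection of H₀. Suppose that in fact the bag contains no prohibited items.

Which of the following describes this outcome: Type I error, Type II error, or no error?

The test retained a true H₀ — the decision matches the true state.

Neither — the decision is correct.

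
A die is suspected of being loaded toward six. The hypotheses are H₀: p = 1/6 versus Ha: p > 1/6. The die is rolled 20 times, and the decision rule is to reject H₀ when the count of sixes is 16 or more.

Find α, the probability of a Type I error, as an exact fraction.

The Type I error probability is α = P(K ≥ 16) computed under H₀, where K ~ Binomial(20, 1/6).
Adding the binomial terms for j = 16 through 20 with p = 1/6 yields 264623/304679870005248.

264623/304679870005248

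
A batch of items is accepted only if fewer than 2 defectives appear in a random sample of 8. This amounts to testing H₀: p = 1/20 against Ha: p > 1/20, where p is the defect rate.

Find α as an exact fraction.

1465463047/25600000000

Under H₀, Y ~ Binomial(8, 1/20); the Type I error rate is P(Y ≥ 2).
Computing the lower-tail complement: 1 − 24134536953/25600000000 = 1465463047/25600000000.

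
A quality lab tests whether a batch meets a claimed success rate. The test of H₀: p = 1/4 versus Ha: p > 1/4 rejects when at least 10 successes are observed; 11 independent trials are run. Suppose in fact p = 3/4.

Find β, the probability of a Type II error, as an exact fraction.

1683809/2097152

β = P(fail to reject H₀ | Ha true) = P(Y ≤ 9 | p = 3/4), Y ~ Binomial(11, 3/4).
Equivalently, β = 1 − P(Y ≥ 10) = 1683809/2097152.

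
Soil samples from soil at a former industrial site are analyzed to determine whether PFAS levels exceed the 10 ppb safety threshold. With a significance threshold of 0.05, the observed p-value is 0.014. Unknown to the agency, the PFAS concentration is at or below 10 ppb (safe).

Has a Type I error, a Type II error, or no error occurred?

Type I error

The conventional null hypothesis is that the PFAS concentration is at or below 10 ppb (safe).
Since p = 0.014 < α = 0.05, H₀ is rejected.
H₀ is true (actually the PFAS concentration is at or below 10 ppb (safe)).
Rejecting a true H₀ is a Type I error.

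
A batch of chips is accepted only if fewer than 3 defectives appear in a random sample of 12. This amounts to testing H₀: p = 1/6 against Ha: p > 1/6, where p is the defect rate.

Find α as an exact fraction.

702172961/2176782336

α = P(reject H₀ | H₀ true) = P(S ≥ 3 | p = 1/6), S ~ Binomial(12, 1/6).
Via the complement, α = 1 − Σ_{j=0}^{2} C(12,j)(1/6)^j(5/6)^{12-j} = 702172961/2176782336.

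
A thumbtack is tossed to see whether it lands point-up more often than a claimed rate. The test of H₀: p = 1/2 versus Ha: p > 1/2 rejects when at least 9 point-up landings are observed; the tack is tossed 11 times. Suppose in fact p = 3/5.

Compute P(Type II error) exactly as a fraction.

Under the alternative p = 3/5, K ~ Binomial(11, 3/5); β is the probability the test does not reject, P(K < 9).
Equivalently, β = 1 − P(K ≥ 9) = 8604328/9765625.

8604328/9765625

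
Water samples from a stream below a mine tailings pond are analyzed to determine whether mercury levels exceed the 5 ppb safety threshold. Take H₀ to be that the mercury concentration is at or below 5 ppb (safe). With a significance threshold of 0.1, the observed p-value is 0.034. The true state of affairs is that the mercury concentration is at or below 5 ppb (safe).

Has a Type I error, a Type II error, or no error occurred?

Since p = 0.034 < α = 0.1, H₀ is rejected.
H₀ is true (actually the mercury concentration is at or below 5 ppb (safe)).
Rejecting a true H₀ is a Type I error.

Type I error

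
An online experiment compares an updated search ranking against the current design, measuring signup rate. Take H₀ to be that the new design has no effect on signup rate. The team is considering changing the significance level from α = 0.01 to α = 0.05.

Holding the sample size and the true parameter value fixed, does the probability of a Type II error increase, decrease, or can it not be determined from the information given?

Relaxing α lowers the evidence threshold; under Ha, outcomes that previously fell short now trigger rejection.

It decreases.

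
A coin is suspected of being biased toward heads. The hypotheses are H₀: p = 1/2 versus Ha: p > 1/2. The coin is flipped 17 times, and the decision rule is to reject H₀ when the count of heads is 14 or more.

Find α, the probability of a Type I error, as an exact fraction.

417/65536

The Type I error probability is α = P(X ≥ 14) computed under H₀, where X ~ Binomial(17, 1/2).
That's C(17,14) + C(17,15) + C(17,16) + C(17,17) over 2^17, i.e. (680 + 136 + 17 + 1)/131072 = 834/131072 = 417/65536.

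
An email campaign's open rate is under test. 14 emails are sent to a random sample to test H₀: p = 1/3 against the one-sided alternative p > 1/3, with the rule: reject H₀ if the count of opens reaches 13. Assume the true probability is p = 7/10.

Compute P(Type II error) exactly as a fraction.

95252438490057/100000000000000

A Type II error is failing to reject when Ha holds: with p = 7/10, β = P(Y ≤ 12).
Summing C(14,j)·(7/10)^j·(3/10)^{14-j} for j = 0..12 gives 95252438490057/100000000000000.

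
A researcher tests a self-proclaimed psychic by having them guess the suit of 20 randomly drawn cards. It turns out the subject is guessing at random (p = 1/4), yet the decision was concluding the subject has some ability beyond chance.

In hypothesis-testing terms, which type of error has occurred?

Type I error

The null hypothesis here is that the subject is guessing at random (p = 1/4).
'Concluding the subject has some ability beyond chance' corresponds to rejecting H₀.
H₀ was rejected but H₀ is true — a Type I error (false positive).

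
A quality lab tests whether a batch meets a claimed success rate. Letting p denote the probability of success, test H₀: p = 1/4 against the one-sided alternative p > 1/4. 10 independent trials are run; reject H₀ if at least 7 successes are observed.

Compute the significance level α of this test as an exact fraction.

919/262144

α = P(reject H₀ | H₀ true) = P(Y ≥ 7 | p = 1/4), with Y ~ Binomial(10, 1/4).
Summing C(10,j)(1/4)^j(3/4)^{10−j} for j = 7,…,10 gives 919/262144.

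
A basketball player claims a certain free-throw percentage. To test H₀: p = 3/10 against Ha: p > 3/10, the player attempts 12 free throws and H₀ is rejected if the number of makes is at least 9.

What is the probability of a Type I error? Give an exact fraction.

The Type I error probability is α = P(S ≥ 9) computed under H₀, where S ~ Binomial(12, 3/10).
Summing C(12,j)(3/10)^j(7/10)^{12−j} for j = 9,…,12 gives 338331087/200000000000.

338331087/200000000000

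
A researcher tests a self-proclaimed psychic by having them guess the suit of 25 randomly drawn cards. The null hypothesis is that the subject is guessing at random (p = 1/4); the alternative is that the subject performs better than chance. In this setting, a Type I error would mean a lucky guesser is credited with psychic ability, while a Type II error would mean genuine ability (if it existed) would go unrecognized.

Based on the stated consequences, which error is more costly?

The Type I consequence (a lucky guesser is credited with psychic ability) is more severe than the Type II consequence (genuine ability (if it existed) would go unrecognized).

Type I error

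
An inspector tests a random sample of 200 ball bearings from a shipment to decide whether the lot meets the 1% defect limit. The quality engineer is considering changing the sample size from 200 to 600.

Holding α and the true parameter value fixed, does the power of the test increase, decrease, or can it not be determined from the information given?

It increases.

Increasing n separates the H₀ and Ha sampling distributions, so under Ha fewer outcomes land in the acceptance region.
Since power = 1 − β and β decreases, power increases.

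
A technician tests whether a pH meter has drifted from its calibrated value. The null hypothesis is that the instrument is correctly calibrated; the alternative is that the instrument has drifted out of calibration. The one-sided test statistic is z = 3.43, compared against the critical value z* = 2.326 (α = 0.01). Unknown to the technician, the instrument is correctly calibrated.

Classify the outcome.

Type I error

Since z = 3.43 > z* = 2.326, H₀ is rejected.
H₀ is true (actually the instrument is correctly calibrated).
Rejecting a true H₀ is a Type I error.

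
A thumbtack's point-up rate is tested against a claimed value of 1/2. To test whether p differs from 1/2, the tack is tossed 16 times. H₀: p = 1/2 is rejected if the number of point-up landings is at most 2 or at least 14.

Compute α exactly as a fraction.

Under H₀, K ~ Binomial(16, 1/2); α is the probability of landing in either tail, P(K ≤ 2) + P(K ≥ 14).
By symmetry, α = 2·P(K ≤ 2) = 2·(1 + 16 + 120)/65536 = 274/65536 = 137/32768.

137/32768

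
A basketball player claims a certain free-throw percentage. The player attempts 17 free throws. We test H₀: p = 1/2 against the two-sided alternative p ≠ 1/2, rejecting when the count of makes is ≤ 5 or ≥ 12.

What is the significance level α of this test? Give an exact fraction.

4701/32768

Under H₀, K ~ Binomial(17, 1/2); α is the probability of landing in either tail, P(K ≤ 5) + P(K ≥ 12).
By symmetry, α = 2·P(K ≤ 5) = 2·(1 + 17 + 136 + 680 + 2380 + 6188)/131072 = 18804/131072 = 4701/32768.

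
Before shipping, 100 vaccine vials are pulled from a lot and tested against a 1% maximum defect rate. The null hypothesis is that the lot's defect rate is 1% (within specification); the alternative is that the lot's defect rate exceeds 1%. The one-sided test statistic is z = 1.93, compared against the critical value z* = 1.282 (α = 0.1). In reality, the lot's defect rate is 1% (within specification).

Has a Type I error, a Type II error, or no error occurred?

Since z = 1.93 > z* = 1.282, H₀ is rejected.
H₀ is true (actually the lot's defect rate is 1% (within specification)).
Rejecting a true H₀ is a Type I error.

Type I error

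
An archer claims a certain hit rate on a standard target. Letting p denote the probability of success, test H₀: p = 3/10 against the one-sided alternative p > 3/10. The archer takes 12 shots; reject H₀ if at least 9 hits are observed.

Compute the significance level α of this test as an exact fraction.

Under H₀, X ~ Binomial(12, 3/10), and α = P(X ≥ 9).
Adding the binomial terms for j = 9 through 12 with p = 3/10 yields 338331087/200000000000.

338331087/200000000000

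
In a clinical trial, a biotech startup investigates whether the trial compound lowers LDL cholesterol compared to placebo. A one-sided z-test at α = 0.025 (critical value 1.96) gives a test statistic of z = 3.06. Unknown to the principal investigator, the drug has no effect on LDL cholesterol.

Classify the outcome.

Type I error

The conventional null hypothesis is that the drug has no effect on LDL cholesterol.
Since z = 3.06 > z* = 1.96, H₀ is rejected.
H₀ is true (actually the drug has no effect on LDL cholesterol).
Rejecting a true H₀ is a Type I error.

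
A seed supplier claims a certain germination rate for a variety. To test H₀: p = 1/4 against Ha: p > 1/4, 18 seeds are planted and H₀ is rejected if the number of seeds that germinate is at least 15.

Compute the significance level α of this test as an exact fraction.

The Type I error probability is α = P(X ≥ 15) computed under H₀, where X ~ Binomial(18, 1/4).
Summing C(18,j)(1/4)^j(3/4)^{18−j} for j = 15,…,18 gives 2933/8589934592.

2933/8589934592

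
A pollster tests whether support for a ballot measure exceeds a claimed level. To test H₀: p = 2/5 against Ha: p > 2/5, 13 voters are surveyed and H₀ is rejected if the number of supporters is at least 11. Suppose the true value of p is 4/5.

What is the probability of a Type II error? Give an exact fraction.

β = P(fail to reject H₀ | Ha true) = P(K ≤ 10 | p = 4/5), K ~ Binomial(13, 4/5).
Adding the binomial probabilities P(K=0)+…+P(K=10) at p = 4/5 gives 608334741/1220703125.

608334741/1220703125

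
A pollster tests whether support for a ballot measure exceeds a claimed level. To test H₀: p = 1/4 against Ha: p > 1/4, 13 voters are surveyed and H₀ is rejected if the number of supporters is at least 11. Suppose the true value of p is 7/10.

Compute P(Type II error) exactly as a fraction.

A Type II error is failing to reject when Ha holds: with p = 7/10, β = P(K ≤ 10).
Summing C(13,j)·(7/10)^j·(3/10)^{13-j} for j = 0..10 gives 7788298257/9765625000.

7788298257/9765625000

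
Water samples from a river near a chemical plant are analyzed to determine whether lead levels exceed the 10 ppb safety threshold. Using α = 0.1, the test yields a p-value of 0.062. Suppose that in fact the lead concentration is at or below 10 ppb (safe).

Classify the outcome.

Type I error

The conventional null hypothesis is that the lead concentration is at or below 10 ppb (safe).
Since p = 0.062 < α = 0.1, H₀ is rejected.
H₀ is true (actually the lead concentration is at or below 10 ppb (safe)).
Rejecting a true H₀ is a Type I error.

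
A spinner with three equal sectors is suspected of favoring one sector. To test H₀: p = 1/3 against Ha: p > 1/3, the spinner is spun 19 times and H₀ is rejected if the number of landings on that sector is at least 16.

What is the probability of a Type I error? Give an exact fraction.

Under H₀, K ~ Binomial(19, 1/3), and α = P(K ≥ 16).
P(K ≥ 16) = Σ_{j=16}^{19} C(19,j)·(1/3)^j·(2/3)^{19-j} = 2825/387420489.

2825/387420489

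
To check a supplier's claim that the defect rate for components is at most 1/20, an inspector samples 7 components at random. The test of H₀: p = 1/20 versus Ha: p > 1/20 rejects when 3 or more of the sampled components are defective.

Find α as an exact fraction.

The significance level is the probability, assuming p = 1/20, of seeing 3 or more defectives in 7 draws.
Computing the lower-tail complement: 1 − 255038197/256000000 = 961803/256000000.

961803/256000000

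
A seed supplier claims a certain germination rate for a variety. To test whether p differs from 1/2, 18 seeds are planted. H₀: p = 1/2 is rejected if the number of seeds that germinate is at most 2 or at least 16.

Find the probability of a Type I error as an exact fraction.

43/32768

Under H₀, X ~ Binomial(18, 1/2); α is the probability of landing in either tail, P(X ≤ 2) + P(X ≥ 16).
Each tail has probability (1 + 18 + 153)/262144; doubling gives α = 344/262144 = 43/32768.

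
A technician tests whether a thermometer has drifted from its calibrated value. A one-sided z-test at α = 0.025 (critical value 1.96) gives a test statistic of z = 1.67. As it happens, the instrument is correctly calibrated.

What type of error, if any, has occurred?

The conventional null hypothesis is that the instrument is correctly calibrated.
Since z = 1.67 ≤ z* = 1.96, H₀ is not rejected.
H₀ is true (actually the instrument is correctly calibrated).
The decision matches the true state — no error.

Neither — the decision is correct.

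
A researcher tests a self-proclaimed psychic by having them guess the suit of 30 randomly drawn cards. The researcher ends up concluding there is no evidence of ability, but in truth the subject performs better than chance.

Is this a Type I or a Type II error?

Type II error

The null hypothesis here is that the subject is guessing at random (p = 1/4).
'Concluding there is no evidence of ability' corresponds to failing to reject H₀.
H₀ was not rejected but H₀ is false — a Type II error (false negative).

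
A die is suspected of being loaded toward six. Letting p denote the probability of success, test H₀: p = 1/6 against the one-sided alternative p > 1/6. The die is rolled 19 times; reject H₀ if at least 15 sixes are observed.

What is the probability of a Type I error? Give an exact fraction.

The Type I error probability is α = P(K ≥ 15) computed under H₀, where K ~ Binomial(19, 1/6).
P(K ≥ 15) = Σ_{j=15}^{19} C(19,j)·(1/6)^j·(5/6)^{19-j} = 212333/50779978334208.

212333/50779978334208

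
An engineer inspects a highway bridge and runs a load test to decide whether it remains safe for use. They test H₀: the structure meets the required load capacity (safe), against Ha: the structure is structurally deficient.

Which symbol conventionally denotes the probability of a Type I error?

P(Type I error) = P(reject H₀ | H₀ true) = α, the significance level.

α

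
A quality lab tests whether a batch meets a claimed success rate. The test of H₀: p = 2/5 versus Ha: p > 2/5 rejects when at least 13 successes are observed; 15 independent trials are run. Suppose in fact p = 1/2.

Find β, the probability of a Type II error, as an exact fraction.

β = P(fail to reject H₀ | Ha true) = P(K ≤ 12 | p = 1/2), K ~ Binomial(15, 1/2).
Equivalently, β = 1 − P(K ≥ 13) = 32647/32768.

32647/32768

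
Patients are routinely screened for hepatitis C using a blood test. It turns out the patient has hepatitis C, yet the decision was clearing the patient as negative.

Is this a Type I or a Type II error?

Type II error

The null hypothesis here is that the patient does not have hepatitis C.
'Clearing the patient as negative' corresponds to failing to reject H₀.
H₀ was not rejected but H₀ is false — a Type II error (false negative).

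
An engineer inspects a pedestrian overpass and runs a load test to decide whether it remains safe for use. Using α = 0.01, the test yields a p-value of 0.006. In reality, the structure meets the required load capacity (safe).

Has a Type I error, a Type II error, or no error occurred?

The conventional null hypothesis is that the structure meets the required load capacity (safe).
Since p = 0.006 < α = 0.01, H₀ is rejected.
H₀ is true (actually the structure meets the required load capacity (safe)).
Rejecting a true H₀ is a Type I error.

Type I error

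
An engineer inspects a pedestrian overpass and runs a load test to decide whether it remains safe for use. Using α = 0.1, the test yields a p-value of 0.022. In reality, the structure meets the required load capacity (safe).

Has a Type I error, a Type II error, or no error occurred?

Type I error

The conventional null hypothesis is that the structure meets the required load capacity (safe).
Since p = 0.022 < α = 0.1, H₀ is rejected.
H₀ is true (actually the structure meets the required load capacity (safe)).
Rejecting a true H₀ is a Type I error.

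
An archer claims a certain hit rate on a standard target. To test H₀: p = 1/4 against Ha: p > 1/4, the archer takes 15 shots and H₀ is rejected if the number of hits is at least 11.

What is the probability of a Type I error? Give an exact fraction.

123841/1073741824

The Type I error probability is α = P(X ≥ 11) computed under H₀, where X ~ Binomial(15, 1/4).
Adding the binomial terms for j = 11 through 15 with p = 1/4 yields 123841/1073741824.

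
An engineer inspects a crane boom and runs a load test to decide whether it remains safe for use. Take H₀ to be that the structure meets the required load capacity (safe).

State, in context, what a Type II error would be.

A Type II error would mean concluding that the structure meets the required load capacity (safe) (or at least failing to establish that the structure is structurally deficient) when in fact the structure is structurally deficient.

A Type II error is failing to reject H₀ when H₀ is false.
Here that means keeping the structure open when actually the structure is structurally deficient.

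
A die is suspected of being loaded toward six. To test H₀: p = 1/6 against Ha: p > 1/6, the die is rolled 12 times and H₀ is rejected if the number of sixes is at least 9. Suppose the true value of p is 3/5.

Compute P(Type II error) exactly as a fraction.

37825328/48828125

β = P(fail to reject H₀ | Ha true) = P(S ≤ 8 | p = 3/5), S ~ Binomial(12, 3/5).
Adding the binomial probabilities P(S=0)+…+P(S=8) at p = 3/5 gives 37825328/48828125.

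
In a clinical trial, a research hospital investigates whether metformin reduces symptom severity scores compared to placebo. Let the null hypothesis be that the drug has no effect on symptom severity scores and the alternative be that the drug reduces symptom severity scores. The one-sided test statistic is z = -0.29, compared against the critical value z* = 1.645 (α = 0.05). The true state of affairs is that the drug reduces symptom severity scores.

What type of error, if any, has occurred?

Since z = -0.29 ≤ z* = 1.645, H₀ is not rejected.
H₀ is false (actually the drug reduces symptom severity scores).
Failing to reject a false H₀ is a Type II error.

Type II error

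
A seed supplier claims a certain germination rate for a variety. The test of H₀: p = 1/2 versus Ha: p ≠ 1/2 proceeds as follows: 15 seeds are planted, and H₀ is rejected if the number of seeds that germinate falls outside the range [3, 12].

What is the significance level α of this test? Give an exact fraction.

The significance level is the null-hypothesis probability of the rejection region {≤2} ∪ {≥13}.
By symmetry, α = 2·P(X ≤ 2) = 2·(1 + 15 + 105)/32768 = 242/32768 = 121/16384.

121/16384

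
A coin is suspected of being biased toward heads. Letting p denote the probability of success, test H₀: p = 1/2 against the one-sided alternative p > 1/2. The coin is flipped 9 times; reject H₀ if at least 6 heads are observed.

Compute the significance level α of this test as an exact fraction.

α = P(reject H₀ | H₀ true) = P(Y ≥ 6 | p = 1/2), with Y ~ Binomial(9, 1/2).
P(Y ≥ 6) = [C(9,6) + C(9,7) + C(9,8) + C(9,9)] / 2^9 = (84 + 36 + 9 + 1) / 512 = 130/512 = 65/256.

65/256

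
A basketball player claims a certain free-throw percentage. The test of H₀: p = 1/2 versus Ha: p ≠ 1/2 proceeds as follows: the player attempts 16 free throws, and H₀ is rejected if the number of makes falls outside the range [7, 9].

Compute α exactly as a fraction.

The significance level is the null-hypothesis probability of the rejection region {≤6} ∪ {≥10}.
Each tail has probability (1 + 16 + 120 + 560 + 1820 + 4368 + 8008)/65536; doubling gives α = 29786/65536 = 14893/32768.

14893/32768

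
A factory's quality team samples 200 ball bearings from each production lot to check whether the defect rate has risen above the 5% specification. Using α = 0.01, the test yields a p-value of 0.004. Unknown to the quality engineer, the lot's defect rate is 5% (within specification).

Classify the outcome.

Type I error

The conventional null hypothesis is that the lot's defect rate is 5% (within specification).
Since p = 0.004 < α = 0.01, H₀ is rejected.
H₀ is true (actually the lot's defect rate is 5% (within specification)).
Rejecting a true H₀ is a Type I error.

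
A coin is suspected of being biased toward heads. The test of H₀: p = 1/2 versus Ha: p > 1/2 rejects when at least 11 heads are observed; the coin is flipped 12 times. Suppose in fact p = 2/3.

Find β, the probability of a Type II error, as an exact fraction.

502769/531441

β = P(fail to reject H₀ | Ha true) = P(Y ≤ 10 | p = 2/3), Y ~ Binomial(12, 2/3).
Adding the binomial probabilities P(Y=0)+…+P(Y=10) at p = 2/3 gives 502769/531441.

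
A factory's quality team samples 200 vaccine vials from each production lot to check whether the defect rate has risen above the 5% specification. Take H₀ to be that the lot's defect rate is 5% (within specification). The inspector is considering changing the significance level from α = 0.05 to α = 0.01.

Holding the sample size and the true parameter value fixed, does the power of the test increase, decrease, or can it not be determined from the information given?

Lowering α raises the bar for rejection; under Ha, the test now fails to reject on outcomes it previously would have rejected.
Since power = 1 − β and β increases, power decreases.

It decreases.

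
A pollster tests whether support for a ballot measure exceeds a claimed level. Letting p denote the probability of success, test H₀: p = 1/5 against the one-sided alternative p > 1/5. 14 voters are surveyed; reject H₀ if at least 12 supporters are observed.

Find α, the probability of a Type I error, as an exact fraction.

The Type I error probability is α = P(K ≥ 12) computed under H₀, where K ~ Binomial(14, 1/5).
P(K ≥ 12) = Σ_{j=12}^{14} C(14,j)·(1/5)^j·(4/5)^{14-j} = 1513/6103515625.

1513/6103515625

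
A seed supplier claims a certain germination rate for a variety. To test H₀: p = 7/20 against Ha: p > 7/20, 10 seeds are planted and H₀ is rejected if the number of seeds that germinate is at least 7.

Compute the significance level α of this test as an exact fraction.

Under H₀, K ~ Binomial(10, 7/20), and α = P(K ≥ 7).
Adding the binomial terms for j = 7 through 10 with p = 7/20 yields 66622158071/2560000000000.

66622158071/2560000000000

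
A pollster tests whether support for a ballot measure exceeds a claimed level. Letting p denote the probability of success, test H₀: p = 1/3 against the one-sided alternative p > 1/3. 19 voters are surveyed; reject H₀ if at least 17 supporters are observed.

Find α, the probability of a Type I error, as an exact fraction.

The Type I error probability is α = P(Y ≥ 17) computed under H₀, where Y ~ Binomial(19, 1/3).
Summing C(19,j)(1/3)^j(2/3)^{19−j} for j = 17,…,19 gives 241/387420489.

241/387420489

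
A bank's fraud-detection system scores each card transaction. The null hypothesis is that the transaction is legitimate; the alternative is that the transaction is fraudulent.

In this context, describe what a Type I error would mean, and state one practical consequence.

A Type I error is rejecting H₀ when H₀ is true.
Here that means blocking the transaction and freezing the card when actually the transaction is legitimate.

A Type I error would mean concluding that the transaction is fraudulent when in fact the transaction is legitimate. Consequence: a legitimate purchase is declined and the customer's card is frozen.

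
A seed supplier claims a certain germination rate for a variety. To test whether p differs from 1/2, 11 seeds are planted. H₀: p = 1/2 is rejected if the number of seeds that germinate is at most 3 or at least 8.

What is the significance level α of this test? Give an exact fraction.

29/128

The significance level is the null-hypothesis probability of the rejection region {≤3} ∪ {≥8}.
By symmetry, α = 2·P(X ≤ 3) = 2·(1 + 11 + 55 + 165)/2048 = 464/2048 = 29/128.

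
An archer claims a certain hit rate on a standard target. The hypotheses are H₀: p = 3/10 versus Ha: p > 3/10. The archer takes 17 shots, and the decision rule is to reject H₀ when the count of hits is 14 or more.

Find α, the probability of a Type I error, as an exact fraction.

121645250577/10000000000000000

α = P(reject H₀ | H₀ true) = P(X ≥ 14 | p = 3/10), with X ~ Binomial(17, 3/10).
P(X ≥ 14) = Σ_{j=14}^{17} C(17,j)·(3/10)^j·(7/10)^{17-j} = 121645250577/10000000000000000.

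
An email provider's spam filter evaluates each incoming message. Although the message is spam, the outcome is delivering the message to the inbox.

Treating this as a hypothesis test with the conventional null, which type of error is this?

The null hypothesis here is that the message is legitimate (not spam).
'Delivering the message to the inbox' corresponds to failing to reject H₀.
H₀ was not rejected but H₀ is false — a Type II error (false negative).

Type II error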